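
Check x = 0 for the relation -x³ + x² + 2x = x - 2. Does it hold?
x = 0: LHS = -0³ + 0² + 2·0 = 0, RHS = 0 - 2 = -2; 0 = -2 — FAILS

The relation fails at x = 0, so x = 0 is a counterexample.

Answer: No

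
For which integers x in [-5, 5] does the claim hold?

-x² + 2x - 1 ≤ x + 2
Over all integers in [-5, 5], LHS − RHS is largest at x = 0, where it equals -3:
x = 0: LHS = -0² + 2·0 - 1 = -1, RHS = 0 + 2 = 2; -1 ≤ 2 — holds
At the ends of the range:
x = -5: LHS = -(-5)² + 2·(-5) - 1 = -36, RHS = (-5) + 2 = -3; -36 ≤ -3 — holds
x = 5: LHS = -5² + 2·5 - 1 = -16, RHS = 5 + 2 = 7; -16 ≤ 7 — holds
Hence LHS − RHS is never positive, i.e. LHS ≤ RHS throughout, so the relation holds for every integer in [-5, 5].

Answer: All integers in [-5, 5]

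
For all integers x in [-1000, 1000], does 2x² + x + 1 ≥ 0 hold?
Over all integers in [-1000, 1000], LHS − RHS is smallest at x = 0, where it equals 1:
x = 0: LHS = 2·0² + 0 + 1 = 1; 1 ≥ 0 — holds
At the ends of the range:
x = -1000: LHS = 2·(-1000)² + (-1000) + 1 = 1999001; 1999001 ≥ 0 — holds
x = 1000: LHS = 2·1000² + 1000 + 1 = 2001001; 2001001 ≥ 0 — holds
Hence LHS − RHS is never negative, i.e. LHS ≥ RHS throughout, so the relation holds for every integer in [-1000, 1000].

No counterexample exists.

Answer: True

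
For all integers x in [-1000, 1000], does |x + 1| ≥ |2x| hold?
The claim fails at x = -1:
x = -1: LHS = |(-1) + 1| = |0| = 0, RHS = |2·(-1)| = |-2| = 2; 0 ≥ 2 — FAILS

Because a single integer refutes it, the statement is false.

Answer: False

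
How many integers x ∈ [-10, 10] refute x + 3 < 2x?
Counterexamples in [-10, 10]: {-10, -9, -8, -7, -6, -5, -4, -3, -2, -1, 0, 1, 2, 3}.

Counting them gives 14 values.

Answer: 14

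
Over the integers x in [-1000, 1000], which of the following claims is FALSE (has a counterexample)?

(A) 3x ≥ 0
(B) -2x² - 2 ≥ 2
(A) x = -1: LHS = 3·(-1) = -3; -3 ≥ 0 — FAILS
(B) x = 0: LHS = -2·0² - 2 = -2; -2 ≥ 2 — FAILS

Answer: Both A and B are false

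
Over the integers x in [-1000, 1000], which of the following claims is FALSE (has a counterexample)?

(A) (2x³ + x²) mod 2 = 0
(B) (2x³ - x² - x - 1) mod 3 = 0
(A) x = 1: LHS = (2·1³ + 1²) mod 2 = 3 mod 2 = 1; 1 = 0 — FAILS
(B) x = 0: LHS = (2·0³ - 0² - 0 - 1) mod 3 = (-1) mod 3 = 2; 2 = 0 — FAILS

Answer: Both A and B are false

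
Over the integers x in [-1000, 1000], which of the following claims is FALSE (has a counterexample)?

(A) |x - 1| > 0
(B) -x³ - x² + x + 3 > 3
(A) x = 1: LHS = |1 - 1| = |0| = 0; 0 > 0 — FAILS
(B) x = 0: LHS = -0³ - 0² + 0 + 3 = 3; 3 > 3 — FAILS

Answer: Both A and B are false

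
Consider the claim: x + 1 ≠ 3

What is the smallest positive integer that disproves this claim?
Testing positive integers:
x = 1: LHS = 1 + 1 = 2; 2 ≠ 3 — holds
x = 2: LHS = 2 + 1 = 3; 3 ≠ 3 — FAILS  ← smallest positive counterexample

Answer: x = 2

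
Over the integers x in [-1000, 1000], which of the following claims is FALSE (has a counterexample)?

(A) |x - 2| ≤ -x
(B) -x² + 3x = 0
(A) x = 0: LHS = |0 - 2| = |-2| = 2, RHS = -0 = 0; 2 ≤ 0 — FAILS
(B) x = 1: LHS = -1² + 3·1 = 2; 2 = 0 — FAILS

Answer: Both A and B are false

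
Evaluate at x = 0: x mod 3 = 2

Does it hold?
x = 0: LHS = 0 mod 3 = 0; 0 = 2 — FAILS

The relation fails at x = 0, so x = 0 is a counterexample.

Answer: No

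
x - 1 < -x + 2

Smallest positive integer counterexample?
Testing positive integers:
x = 1: LHS = 1 - 1 = 0, RHS = -1 + 2 = 1; 0 < 1 — holds
x = 2: LHS = 2 - 1 = 1, RHS = -2 + 2 = 0; 1 < 0 — FAILS  ← smallest positive counterexample

Answer: x = 2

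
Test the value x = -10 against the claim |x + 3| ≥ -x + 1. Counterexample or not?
Substitute x = -10 into the relation:
x = -10: LHS = |(-10) + 3| = |-7| = 7, RHS = -(-10) + 1 = 11; 7 ≥ 11 — FAILS

Since the claim fails at x = -10, this value is a counterexample.

Answer: Yes, x = -10 is a counterexample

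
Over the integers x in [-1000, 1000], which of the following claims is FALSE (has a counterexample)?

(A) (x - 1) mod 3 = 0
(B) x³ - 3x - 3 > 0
(A) x = 0: LHS = (0 - 1) mod 3 = (-1) mod 3 = 2; 2 = 0 — FAILS
(B) x = 0: LHS = 0³ - 3·0 - 3 = -3; -3 > 0 — FAILS

Answer: Both A and B are false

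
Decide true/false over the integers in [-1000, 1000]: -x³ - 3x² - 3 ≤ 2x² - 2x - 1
The claim fails at x = -6:
x = -6: LHS = -(-6)³ - 3·(-6)² - 3 = 105, RHS = 2·(-6)² - 2·(-6) - 1 = 83; 105 ≤ 83 — FAILS

Because a single integer refutes it, the statement is false.

Answer: False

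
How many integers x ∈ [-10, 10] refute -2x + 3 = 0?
Counterexamples in [-10, 10]: {-10, -9, -8, -7, -6, -5, -4, -3, -2, -1, 0, 1, 2, 3, 4, 5, 6, 7, 8, 9, 10}.

Counting them gives 21 values.

Answer: 21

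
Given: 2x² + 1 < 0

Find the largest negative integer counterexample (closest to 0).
Testing negative integers from -1 downward:
x = -1: LHS = 2·(-1)² + 1 = 3; 3 < 0 — FAILS  ← closest negative counterexample to 0

Answer: x = -1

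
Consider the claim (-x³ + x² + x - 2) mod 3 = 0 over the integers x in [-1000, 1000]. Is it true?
The claim fails at x = 0:
x = 0: LHS = (-0³ + 0² + 0 - 2) mod 3 = (-2) mod 3 = 1; 1 = 0 — FAILS

Because a single integer refutes it, the statement is false.

Answer: False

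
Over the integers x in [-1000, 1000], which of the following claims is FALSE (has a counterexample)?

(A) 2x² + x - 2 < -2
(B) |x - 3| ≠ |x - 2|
(A) x = 0: LHS = 2·0² + 0 - 2 = -2; -2 < -2 — FAILS

(B) Track d = LHS − RHS over the integers in [-1000, 1000]. Equality would need d = 0, but d changes sign only between consecutive integers, jumping over 0:
x = 2: LHS = |2 - 3| = |-1| = 1, RHS = |2 - 2| = |0| = 0; 1 ≠ 0 — holds  (d = 1)
x = 3: LHS = |3 - 3| = |0| = 0, RHS = |3 - 2| = |1| = 1; 0 ≠ 1 — holds  (d = -1)
Away from these crossings d keeps a constant sign, and checking every integer in [-1000, 1000] confirms d ≠ 0 throughout. Hence the two sides are never equal, so the relation holds for every integer in [-1000, 1000].

Only (A) has a counterexample.

Answer: A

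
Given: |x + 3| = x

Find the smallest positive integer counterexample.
Testing positive integers:
x = 1: LHS = |1 + 3| = |4| = 4; 4 = 1 — FAILS  ← smallest positive counterexample

Answer: x = 1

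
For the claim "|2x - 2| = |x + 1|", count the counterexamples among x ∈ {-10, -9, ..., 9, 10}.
Counterexamples in [-10, 10]: {-10, -9, -8, -7, -6, -5, -4, -3, -2, -1, 0, 1, 2, 4, 5, 6, 7, 8, 9, 10}.

Counting them gives 20 values.

Answer: 20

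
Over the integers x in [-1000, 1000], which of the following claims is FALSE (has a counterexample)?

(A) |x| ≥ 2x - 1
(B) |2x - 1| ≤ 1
(A) x = 2: LHS = |2| = 2, RHS = 2·2 - 1 = 3; 2 ≥ 3 — FAILS
(B) x = -1: LHS = |2·(-1) - 1| = |-3| = 3; 3 ≤ 1 — FAILS

Answer: Both A and B are false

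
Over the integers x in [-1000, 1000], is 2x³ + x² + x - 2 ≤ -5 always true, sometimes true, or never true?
Holds at x = -2: LHS = 2·(-2)³ + (-2)² + (-2) - 2 = -16; -16 ≤ -5 — holds
Fails at x = 0: LHS = 2·0³ + 0² + 0 - 2 = -2; -2 ≤ -5 — FAILS
It is satisfied by some integers in the range but not all.

Answer: Sometimes true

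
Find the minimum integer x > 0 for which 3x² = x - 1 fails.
Testing positive integers:
x = 1: LHS = 3·1² = 3, RHS = 1 - 1 = 0; 3 = 0 — FAILS  ← smallest positive counterexample

Answer: x = 1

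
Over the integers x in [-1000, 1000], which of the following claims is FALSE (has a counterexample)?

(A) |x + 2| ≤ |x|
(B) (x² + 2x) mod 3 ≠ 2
(A) x = 0: LHS = |0 + 2| = |2| = 2, RHS = |0| = 0; 2 ≤ 0 — FAILS
(B) x = -1: LHS = ((-1)² + 2·(-1)) mod 3 = (-1) mod 3 = 2; 2 ≠ 2 — FAILS

Answer: Both A and B are false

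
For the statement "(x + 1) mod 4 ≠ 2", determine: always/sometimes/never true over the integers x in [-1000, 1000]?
Holds at x = 0: LHS = (0 + 1) mod 4 = 1 mod 4 = 1; 1 ≠ 2 — holds
Fails at x = 1: LHS = (1 + 1) mod 4 = 2 mod 4 = 2; 2 ≠ 2 — FAILS
It is satisfied by some integers in the range but not all.

Answer: Sometimes true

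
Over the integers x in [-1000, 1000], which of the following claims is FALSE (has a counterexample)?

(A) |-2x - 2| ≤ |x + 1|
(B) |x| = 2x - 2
(A) x = 0: LHS = |-2·0 - 2| = |-2| = 2, RHS = |0 + 1| = |1| = 1; 2 ≤ 1 — FAILS
(B) x = 0: LHS = |0| = 0, RHS = 2·0 - 2 = -2; 0 = -2 — FAILS

Answer: Both A and B are false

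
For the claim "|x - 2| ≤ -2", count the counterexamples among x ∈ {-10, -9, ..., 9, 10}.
Counterexamples in [-10, 10]: {-10, -9, -8, -7, -6, -5, -4, -3, -2, -1, 0, 1, 2, 3, 4, 5, 6, 7, 8, 9, 10}.

Counting them gives 21 values.

Answer: 21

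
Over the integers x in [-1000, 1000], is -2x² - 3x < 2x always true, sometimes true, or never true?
Holds at x = 1: LHS = -2·1² - 3·1 = -5, RHS = 2·1 = 2; -5 < 2 — holds
Fails at x = 0: LHS = -2·0² - 3·0 = 0, RHS = 2·0 = 0; 0 < 0 — FAILS
It is satisfied by some integers in the range but not all.

Answer: Sometimes true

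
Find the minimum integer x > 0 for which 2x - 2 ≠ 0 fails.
Testing positive integers:
x = 1: LHS = 2·1 - 2 = 0; 0 ≠ 0 — FAILS  ← smallest positive counterexample

Answer: x = 1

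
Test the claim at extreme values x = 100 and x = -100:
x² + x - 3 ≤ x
x = 100: LHS = 100² + 100 - 3 = 10097; 10097 ≤ 100 — FAILS
x = -100: LHS = (-100)² + (-100) - 3 = 9897; 9897 ≤ -100 — FAILS

Answer: No, fails for both x = 100 and x = -100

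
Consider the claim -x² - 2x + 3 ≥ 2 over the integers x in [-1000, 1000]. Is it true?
The claim fails at x = 1:
x = 1: LHS = -1² - 2·1 + 3 = 0; 0 ≥ 2 — FAILS

Because a single integer refutes it, the statement is false.

Answer: False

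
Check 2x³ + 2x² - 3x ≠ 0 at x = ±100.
x = 100: LHS = 2·100³ + 2·100² - 3·100 = 2019700; 2019700 ≠ 0 — holds
x = -100: LHS = 2·(-100)³ + 2·(-100)² - 3·(-100) = -1979700; -1979700 ≠ 0 — holds

Answer: Yes, holds for both x = 100 and x = -100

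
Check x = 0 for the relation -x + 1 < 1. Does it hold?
x = 0: LHS = -0 + 1 = 1; 1 < 1 — FAILS

The relation fails at x = 0, so x = 0 is a counterexample.

Answer: No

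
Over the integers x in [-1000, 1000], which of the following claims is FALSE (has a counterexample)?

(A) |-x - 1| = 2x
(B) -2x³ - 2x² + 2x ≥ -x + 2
(A) x = 0: LHS = |-0 - 1| = |-1| = 1, RHS = 2·0 = 0; 1 = 0 — FAILS
(B) x = 0: LHS = -2·0³ - 2·0² + 2·0 = 0, RHS = -0 + 2 = 2; 0 ≥ 2 — FAILS

Answer: Both A and B are false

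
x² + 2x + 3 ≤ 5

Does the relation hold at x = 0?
x = 0: LHS = 0² + 2·0 + 3 = 3; 3 ≤ 5 — holds

The relation is satisfied at x = 0.

Answer: Yes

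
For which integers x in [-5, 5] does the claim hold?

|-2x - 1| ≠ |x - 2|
Holds for: {-5, -4, -2, -1, 0, 1, 2, 3, 4, 5}
Fails for: {-3}

Answer: {-5, -4, -2, -1, 0, 1, 2, 3, 4, 5}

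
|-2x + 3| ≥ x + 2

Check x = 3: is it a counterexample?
Substitute x = 3 into the relation:
x = 3: LHS = |-2·3 + 3| = |-3| = 3, RHS = 3 + 2 = 5; 3 ≥ 5 — FAILS

Since the claim fails at x = 3, this value is a counterexample.

Answer: Yes, x = 3 is a counterexample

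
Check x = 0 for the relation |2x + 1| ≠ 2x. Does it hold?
x = 0: LHS = |2·0 + 1| = |1| = 1, RHS = 2·0 = 0; 1 ≠ 0 — holds

The relation is satisfied at x = 0.

Answer: Yes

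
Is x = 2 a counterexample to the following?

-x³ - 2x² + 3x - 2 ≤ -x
Substitute x = 2 into the relation:
x = 2: LHS = -2³ - 2·2² + 3·2 - 2 = -12; -12 ≤ -2 — holds

The claim holds here, so x = 2 is not a counterexample. (A counterexample exists elsewhere, e.g. x = -4.)

Answer: No, x = 2 is not a counterexample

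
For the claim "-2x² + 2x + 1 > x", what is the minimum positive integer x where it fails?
Testing positive integers:
x = 1: LHS = -2·1² + 2·1 + 1 = 1; 1 > 1 — FAILS  ← smallest positive counterexample

Answer: x = 1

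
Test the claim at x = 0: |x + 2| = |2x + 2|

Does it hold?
x = 0: LHS = |0 + 2| = |2| = 2, RHS = |2·0 + 2| = |2| = 2; 2 = 2 — holds

The relation is satisfied at x = 0.

Answer: Yes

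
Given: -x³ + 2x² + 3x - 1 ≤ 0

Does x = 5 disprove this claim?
Substitute x = 5 into the relation:
x = 5: LHS = -5³ + 2·5² + 3·5 - 1 = -61; -61 ≤ 0 — holds

The claim holds here, so x = 5 is not a counterexample. (A counterexample exists elsewhere, e.g. x = 1.)

Answer: No, x = 5 is not a counterexample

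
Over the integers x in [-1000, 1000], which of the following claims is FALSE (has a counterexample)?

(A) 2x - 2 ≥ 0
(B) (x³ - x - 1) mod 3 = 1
(A) x = 0: LHS = 2·0 - 2 = -2; -2 ≥ 0 — FAILS
(B) x = 0: LHS = (0³ - 0 - 1) mod 3 = (-1) mod 3 = 2; 2 = 1 — FAILS

Answer: Both A and B are false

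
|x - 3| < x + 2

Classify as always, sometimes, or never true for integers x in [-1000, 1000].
Holds at x = 1: LHS = |1 - 3| = |-2| = 2, RHS = 1 + 2 = 3; 2 < 3 — holds
Fails at x = 0: LHS = |0 - 3| = |-3| = 3, RHS = 0 + 2 = 2; 3 < 2 — FAILS
It is satisfied by some integers in the range but not all.

Answer: Sometimes true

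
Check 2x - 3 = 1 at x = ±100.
x = 100: LHS = 2·100 - 3 = 197; 197 = 1 — FAILS
x = -100: LHS = 2·(-100) - 3 = -203; -203 = 1 — FAILS

Answer: No, fails for both x = 100 and x = -100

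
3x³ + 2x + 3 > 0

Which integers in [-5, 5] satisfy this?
Holds for: {0, 1, 2, 3, 4, 5}
Fails for: {-5, -4, -3, -2, -1}

Answer: {0, 1, 2, 3, 4, 5}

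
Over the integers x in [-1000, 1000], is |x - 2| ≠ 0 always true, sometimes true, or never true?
Holds at x = 0: LHS = |0 - 2| = |-2| = 2; 2 ≠ 0 — holds
Fails at x = 2: LHS = |2 - 2| = |0| = 0; 0 ≠ 0 — FAILS
It is satisfied by some integers in the range but not all.

Answer: Sometimes true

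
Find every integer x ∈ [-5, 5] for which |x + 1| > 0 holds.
Holds for: {-5, -4, -3, -2, 0, 1, 2, 3, 4, 5}
Fails for: {-1}

Answer: {-5, -4, -3, -2, 0, 1, 2, 3, 4, 5}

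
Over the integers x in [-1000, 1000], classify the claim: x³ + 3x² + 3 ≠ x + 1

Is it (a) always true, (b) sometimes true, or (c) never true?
Track d = LHS − RHS over the integers in [-1000, 1000]. Equality would need d = 0, but d changes sign only between consecutive integers, jumping over 0:
x = -4: LHS = (-4)³ + 3·(-4)² + 3 = -13, RHS = (-4) + 1 = -3; -13 ≠ -3 — holds  (d = -10)
x = -3: LHS = (-3)³ + 3·(-3)² + 3 = 3, RHS = (-3) + 1 = -2; 3 ≠ -2 — holds  (d = 5)
Away from these crossings d keeps a constant sign, and checking every integer in [-1000, 1000] confirms d ≠ 0 throughout. Hence the two sides are never equal, so the relation holds for every integer in [-1000, 1000].

No counterexample exists.

Answer: Always true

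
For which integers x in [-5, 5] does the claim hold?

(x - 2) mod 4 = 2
Holds for: {-4, 0, 4}
Fails for: {-5, -3, -2, -1, 1, 2, 3, 5}

Answer: {-4, 0, 4}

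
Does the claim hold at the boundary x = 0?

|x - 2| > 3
x = 0: LHS = |0 - 2| = |-2| = 2; 2 > 3 — FAILS

The relation fails at x = 0, so x = 0 is a counterexample.

Answer: No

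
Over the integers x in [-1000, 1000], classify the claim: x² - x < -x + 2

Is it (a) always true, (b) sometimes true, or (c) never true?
Holds at x = 0: LHS = 0² - 0 = 0, RHS = -0 + 2 = 2; 0 < 2 — holds
Fails at x = 2: LHS = 2² - 2 = 2, RHS = -2 + 2 = 0; 2 < 0 — FAILS
It is satisfied by some integers in the range but not all.

Answer: Sometimes true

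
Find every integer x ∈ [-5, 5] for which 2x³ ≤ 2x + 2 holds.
Holds for: {-5, -4, -3, -2, -1, 0, 1}
Fails for: {2, 3, 4, 5}

Answer: {-5, -4, -3, -2, -1, 0, 1}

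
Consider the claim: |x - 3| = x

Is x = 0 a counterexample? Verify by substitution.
Substitute x = 0 into the relation:
x = 0: LHS = |0 - 3| = |-3| = 3; 3 = 0 — FAILS

Since the claim fails at x = 0, this value is a counterexample.

Answer: Yes, x = 0 is a counterexample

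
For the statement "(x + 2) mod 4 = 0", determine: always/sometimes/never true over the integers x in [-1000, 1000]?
Holds at x = 2: LHS = (2 + 2) mod 4 = 4 mod 4 = 0; 0 = 0 — holds
Fails at x = 0: LHS = (0 + 2) mod 4 = 2 mod 4 = 2; 2 = 0 — FAILS
It is satisfied by some integers in the range but not all.

Answer: Sometimes true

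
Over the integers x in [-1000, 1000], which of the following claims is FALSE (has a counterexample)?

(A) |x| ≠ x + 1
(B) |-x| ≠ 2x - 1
(A) Track d = LHS − RHS over the integers in [-1000, 1000]. Equality would need d = 0, but d changes sign only between consecutive integers, jumping over 0:
x = -1: LHS = |-1| = 1, RHS = (-1) + 1 = 0; 1 ≠ 0 — holds  (d = 1)
x = 0: LHS = |0| = 0, RHS = 0 + 1 = 1; 0 ≠ 1 — holds  (d = -1)
Away from these crossings d keeps a constant sign, and checking every integer in [-1000, 1000] confirms d ≠ 0 throughout. Hence the two sides are never equal, so the relation holds for every integer in [-1000, 1000].

(B) x = 1: LHS = |-1| = 1, RHS = 2·1 - 1 = 1; 1 ≠ 1 — FAILS

Only (B) has a counterexample.

Answer: B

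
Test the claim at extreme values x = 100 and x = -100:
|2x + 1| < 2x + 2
x = 100: LHS = |2·100 + 1| = |201| = 201, RHS = 2·100 + 2 = 202; 201 < 202 — holds
x = -100: LHS = |2·(-100) + 1| = |-199| = 199, RHS = 2·(-100) + 2 = -198; 199 < -198 — FAILS

Answer: Partially: holds for x = 100, fails for x = -100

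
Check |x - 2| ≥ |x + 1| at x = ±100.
x = 100: LHS = |100 - 2| = |98| = 98, RHS = |100 + 1| = |101| = 101; 98 ≥ 101 — FAILS
x = -100: LHS = |(-100) - 2| = |-102| = 102, RHS = |(-100) + 1| = |-99| = 99; 102 ≥ 99 — holds

Answer: Partially: fails for x = 100, holds for x = -100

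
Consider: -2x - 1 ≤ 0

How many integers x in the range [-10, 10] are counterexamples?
Counterexamples in [-10, 10]: {-10, -9, -8, -7, -6, -5, -4, -3, -2, -1}.

Counting them gives 10 values.

Answer: 10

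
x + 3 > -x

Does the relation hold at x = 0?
x = 0: LHS = 0 + 3 = 3, RHS = -0 = 0; 3 > 0 — holds

The relation is satisfied at x = 0.

Answer: Yes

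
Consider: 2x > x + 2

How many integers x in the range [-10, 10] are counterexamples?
Counterexamples in [-10, 10]: {-10, -9, -8, -7, -6, -5, -4, -3, -2, -1, 0, 1, 2}.

Counting them gives 13 values.

Answer: 13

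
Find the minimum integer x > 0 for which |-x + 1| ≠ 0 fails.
Testing positive integers:
x = 1: LHS = |-1 + 1| = |0| = 0; 0 ≠ 0 — FAILS  ← smallest positive counterexample

Answer: x = 1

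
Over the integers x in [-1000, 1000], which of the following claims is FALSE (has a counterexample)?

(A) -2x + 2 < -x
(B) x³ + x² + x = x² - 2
(A) x = 0: LHS = -2·0 + 2 = 2, RHS = -0 = 0; 2 < 0 — FAILS
(B) x = 0: LHS = 0³ + 0² + 0 = 0, RHS = 0² - 2 = -2; 0 = -2 — FAILS

Answer: Both A and B are false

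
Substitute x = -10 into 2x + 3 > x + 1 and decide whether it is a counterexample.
Substitute x = -10 into the relation:
x = -10: LHS = 2·(-10) + 3 = -17, RHS = (-10) + 1 = -9; -17 > -9 — FAILS

Since the claim fails at x = -10, this value is a counterexample.

Answer: Yes, x = -10 is a counterexample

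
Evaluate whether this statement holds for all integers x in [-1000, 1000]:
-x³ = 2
The claim fails at x = 0:
x = 0: LHS = -0³ = 0; 0 = 2 — FAILS

Because a single integer refutes it, the statement is false.

Answer: False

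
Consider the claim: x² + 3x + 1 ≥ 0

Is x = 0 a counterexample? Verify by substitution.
Substitute x = 0 into the relation:
x = 0: LHS = 0² + 3·0 + 1 = 1; 1 ≥ 0 — holds

The claim holds here, so x = 0 is not a counterexample. (A counterexample exists elsewhere, e.g. x = -1.)

Answer: No, x = 0 is not a counterexample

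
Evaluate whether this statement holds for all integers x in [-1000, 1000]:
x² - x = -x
The claim fails at x = 1:
x = 1: LHS = 1² - 1 = 0; 0 = -1 — FAILS

Because a single integer refutes it, the statement is false.

Answer: False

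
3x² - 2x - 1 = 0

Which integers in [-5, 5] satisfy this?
Holds for: {1}
Fails for: {-5, -4, -3, -2, -1, 0, 2, 3, 4, 5}

Answer: {1}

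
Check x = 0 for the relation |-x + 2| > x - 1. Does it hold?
x = 0: LHS = |-0 + 2| = |2| = 2, RHS = 0 - 1 = -1; 2 > -1 — holds

The relation is satisfied at x = 0.

Answer: Yes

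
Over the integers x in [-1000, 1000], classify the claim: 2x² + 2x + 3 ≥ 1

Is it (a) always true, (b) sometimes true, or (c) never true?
Over all integers in [-1000, 1000], LHS − RHS is smallest at x = 0, where it equals 2:
x = 0: LHS = 2·0² + 2·0 + 3 = 3; 3 ≥ 1 — holds
At the ends of the range:
x = -1000: LHS = 2·(-1000)² + 2·(-1000) + 3 = 1998003; 1998003 ≥ 1 — holds
x = 1000: LHS = 2·1000² + 2·1000 + 3 = 2002003; 2002003 ≥ 1 — holds
Hence LHS − RHS is never negative, i.e. LHS ≥ RHS throughout, so the relation holds for every integer in [-1000, 1000].

No counterexample exists.

Answer: Always true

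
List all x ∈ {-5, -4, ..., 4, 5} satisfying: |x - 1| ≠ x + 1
Holds for: {-5, -4, -3, -2, -1, 1, 2, 3, 4, 5}
Fails for: {0}

Answer: {-5, -4, -3, -2, -1, 1, 2, 3, 4, 5}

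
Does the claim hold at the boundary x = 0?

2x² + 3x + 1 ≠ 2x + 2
x = 0: LHS = 2·0² + 3·0 + 1 = 1, RHS = 2·0 + 2 = 2; 1 ≠ 2 — holds

The relation is satisfied at x = 0.

Answer: Yes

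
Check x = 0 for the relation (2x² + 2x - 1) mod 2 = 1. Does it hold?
x = 0: LHS = (2·0² + 2·0 - 1) mod 2 = (-1) mod 2 = 1; 1 = 1 — holds

The relation is satisfied at x = 0.

Answer: Yes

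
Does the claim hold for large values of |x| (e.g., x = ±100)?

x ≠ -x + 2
x = 100: RHS = -100 + 2 = -98; 100 ≠ -98 — holds
x = -100: RHS = -(-100) + 2 = 102; -100 ≠ 102 — holds

Answer: Yes, holds for both x = 100 and x = -100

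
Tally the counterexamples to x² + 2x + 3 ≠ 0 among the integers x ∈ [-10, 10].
Over all integers in [-10, 10], LHS − RHS is always positive; it is smallest at x = -1, where it equals 2:
x = -1: LHS = (-1)² + 2·(-1) + 3 = 2; 2 ≠ 0 — holds
At the ends of the range:
x = -10: LHS = (-10)² + 2·(-10) + 3 = 83; 83 ≠ 0 — holds
x = 10: LHS = 10² + 2·10 + 3 = 123; 123 ≠ 0 — holds
Hence LHS − RHS is never 0, i.e. the two sides are never equal, so the relation holds for every integer in [-10, 10].

No counterexample appears in that range.

Answer: 0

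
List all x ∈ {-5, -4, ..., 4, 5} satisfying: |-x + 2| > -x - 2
Over all integers in [-5, 5], LHS − RHS is smallest at x = 0, where it equals 4:
x = 0: LHS = |-0 + 2| = |2| = 2, RHS = -0 - 2 = -2; 2 > -2 — holds
At the ends of the range:
x = -5: LHS = |-(-5) + 2| = |7| = 7, RHS = -(-5) - 2 = 3; 7 > 3 — holds
x = 5: LHS = |-5 + 2| = |-3| = 3, RHS = -5 - 2 = -7; 3 > -7 — holds
Hence LHS − RHS is never zero or negative, i.e. LHS > RHS throughout, so the relation holds for every integer in [-5, 5].

Answer: All integers in [-5, 5]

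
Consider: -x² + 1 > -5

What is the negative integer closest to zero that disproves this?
Testing negative integers from -1 downward:
x = -1: LHS = -(-1)² + 1 = 0; 0 > -5 — holds
x = -2: LHS = -(-2)² + 1 = -3; -3 > -5 — holds
x = -3: LHS = -(-3)² + 1 = -8; -8 > -5 — FAILS  ← closest negative counterexample to 0

Answer: x = -3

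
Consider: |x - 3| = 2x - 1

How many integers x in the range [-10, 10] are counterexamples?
Counterexamples in [-10, 10]: {-10, -9, -8, -7, -6, -5, -4, -3, -2, -1, 0, 1, 2, 3, 4, 5, 6, 7, 8, 9, 10}.

Counting them gives 21 values.

Answer: 21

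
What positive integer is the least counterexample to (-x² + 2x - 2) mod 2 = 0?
Testing positive integers:
x = 1: LHS = (-1² + 2·1 - 2) mod 2 = (-1) mod 2 = 1; 1 = 0 — FAILS  ← smallest positive counterexample

Answer: x = 1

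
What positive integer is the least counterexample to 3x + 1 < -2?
Testing positive integers:
x = 1: LHS = 3·1 + 1 = 4; 4 < -2 — FAILS  ← smallest positive counterexample

Answer: x = 1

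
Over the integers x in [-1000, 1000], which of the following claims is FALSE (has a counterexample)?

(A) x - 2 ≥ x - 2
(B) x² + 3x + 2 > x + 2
(A) Over all integers in [-1000, 1000], LHS − RHS is smallest at x = 0, where it equals 0:
x = 0: LHS = 0 - 2 = -2, RHS = 0 - 2 = -2; -2 ≥ -2 — holds
At the ends of the range:
x = -1000: LHS = (-1000) - 2 = -1002, RHS = (-1000) - 2 = -1002; -1002 ≥ -1002 — holds
x = 1000: LHS = 1000 - 2 = 998, RHS = 1000 - 2 = 998; 998 ≥ 998 — holds
Hence LHS − RHS is never negative, i.e. LHS ≥ RHS throughout, so the relation holds for every integer in [-1000, 1000].

(B) x = 0: LHS = 0² + 3·0 + 2 = 2, RHS = 0 + 2 = 2; 2 > 2 — FAILS

Only (B) has a counterexample.

Answer: B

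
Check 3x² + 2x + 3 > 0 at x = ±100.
x = 100: LHS = 3·100² + 2·100 + 3 = 30203; 30203 > 0 — holds
x = -100: LHS = 3·(-100)² + 2·(-100) + 3 = 29803; 29803 > 0 — holds

Answer: Yes, holds for both x = 100 and x = -100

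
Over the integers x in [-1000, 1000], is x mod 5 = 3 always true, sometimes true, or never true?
Holds at x = -2: LHS = (-2) mod 5 = 3; 3 = 3 — holds
Fails at x = 0: LHS = 0 mod 5 = 0; 0 = 3 — FAILS
It is satisfied by some integers in the range but not all.

Answer: Sometimes true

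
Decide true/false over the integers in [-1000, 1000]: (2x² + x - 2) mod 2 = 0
The claim fails at x = 1:
x = 1: LHS = (2·1² + 1 - 2) mod 2 = 1 mod 2 = 1; 1 = 0 — FAILS

Because a single integer refutes it, the statement is false.

Answer: False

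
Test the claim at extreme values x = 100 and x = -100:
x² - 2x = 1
x = 100: LHS = 100² - 2·100 = 9800; 9800 = 1 — FAILS
x = -100: LHS = (-100)² - 2·(-100) = 10200; 10200 = 1 — FAILS

Answer: No, fails for both x = 100 and x = -100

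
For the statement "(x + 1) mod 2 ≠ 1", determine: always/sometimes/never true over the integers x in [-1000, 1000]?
Holds at x = 1: LHS = (1 + 1) mod 2 = 2 mod 2 = 0; 0 ≠ 1 — holds
Fails at x = 0: LHS = (0 + 1) mod 2 = 1 mod 2 = 1; 1 ≠ 1 — FAILS
It is satisfied by some integers in the range but not all.

Answer: Sometimes true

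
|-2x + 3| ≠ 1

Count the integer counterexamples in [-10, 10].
Counterexamples in [-10, 10]: {1, 2}.

Counting them gives 2 values.

Answer: 2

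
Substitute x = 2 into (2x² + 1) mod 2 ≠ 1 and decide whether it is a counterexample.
Substitute x = 2 into the relation:
x = 2: LHS = (2·2² + 1) mod 2 = 9 mod 2 = 1; 1 ≠ 1 — FAILS

Since the claim fails at x = 2, this value is a counterexample.

Answer: Yes, x = 2 is a counterexample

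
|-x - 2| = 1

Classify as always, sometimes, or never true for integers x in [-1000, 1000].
Holds at x = -1: LHS = |-(-1) - 2| = |-1| = 1; 1 = 1 — holds
Fails at x = 0: LHS = |-0 - 2| = |-2| = 2; 2 = 1 — FAILS
It is satisfied by some integers in the range but not all.

Answer: Sometimes true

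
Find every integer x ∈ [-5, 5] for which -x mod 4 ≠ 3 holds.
Holds for: {-5, -4, -2, -1, 0, 2, 3, 4}
Fails for: {-3, 1, 5}

Answer: {-5, -4, -2, -1, 0, 2, 3, 4}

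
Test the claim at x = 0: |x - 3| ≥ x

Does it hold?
x = 0: LHS = |0 - 3| = |-3| = 3; 3 ≥ 0 — holds

The relation is satisfied at x = 0.

Answer: Yes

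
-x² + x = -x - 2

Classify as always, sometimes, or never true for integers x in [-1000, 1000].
Track d = LHS − RHS over the integers in [-1000, 1000]. Equality would need d = 0, but d changes sign only between consecutive integers, jumping over 0:
x = -1: LHS = -(-1)² + (-1) = -2, RHS = -(-1) - 2 = -1; -2 = -1 — FAILS  (d = -1)
x = 0: LHS = -0² + 0 = 0, RHS = -0 - 2 = -2; 0 = -2 — FAILS  (d = 2)
x = 2: LHS = -2² + 2 = -2, RHS = -2 - 2 = -4; -2 = -4 — FAILS  (d = 2)
x = 3: LHS = -3² + 3 = -6, RHS = -3 - 2 = -5; -6 = -5 — FAILS  (d = -1)
Away from these crossings d keeps a constant sign, and checking every integer in [-1000, 1000] confirms d ≠ 0 throughout. Hence the two sides are never equal, so the claimed relation (=) fails for every integer in [-1000, 1000].

No integer in the range satisfies it.

Answer: Never true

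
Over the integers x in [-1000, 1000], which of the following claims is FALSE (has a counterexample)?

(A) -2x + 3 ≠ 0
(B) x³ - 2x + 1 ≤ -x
(A) Track d = LHS − RHS over the integers in [-1000, 1000]. Equality would need d = 0, but d changes sign only between consecutive integers, jumping over 0:
x = 1: LHS = -2·1 + 3 = 1; 1 ≠ 0 — holds  (d = 1)
x = 2: LHS = -2·2 + 3 = -1; -1 ≠ 0 — holds  (d = -1)
Away from these crossings d keeps a constant sign, and checking every integer in [-1000, 1000] confirms d ≠ 0 throughout. Hence the two sides are never equal, so the relation holds for every integer in [-1000, 1000].

(B) x = 0: LHS = 0³ - 2·0 + 1 = 1, RHS = -0 = 0; 1 ≤ 0 — FAILS

Only (B) has a counterexample.

Answer: B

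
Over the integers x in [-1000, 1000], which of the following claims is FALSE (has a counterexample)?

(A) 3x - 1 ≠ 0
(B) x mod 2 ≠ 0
(A) Track d = LHS − RHS over the integers in [-1000, 1000]. Equality would need d = 0, but d changes sign only between consecutive integers, jumping over 0:
x = 0: LHS = 3·0 - 1 = -1; -1 ≠ 0 — holds  (d = -1)
x = 1: LHS = 3·1 - 1 = 2; 2 ≠ 0 — holds  (d = 2)
Away from these crossings d keeps a constant sign, and checking every integer in [-1000, 1000] confirms d ≠ 0 throughout. Hence the two sides are never equal, so the relation holds for every integer in [-1000, 1000].

(B) x = 0: LHS = 0 mod 2 = 0; 0 ≠ 0 — FAILS

Only (B) has a counterexample.

Answer: B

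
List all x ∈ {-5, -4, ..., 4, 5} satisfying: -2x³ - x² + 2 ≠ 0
Track d = LHS − RHS over the integers in [-5, 5]. Equality would need d = 0, but d changes sign only between consecutive integers, jumping over 0:
x = 0: LHS = -2·0³ - 0² + 2 = 2; 2 ≠ 0 — holds  (d = 2)
x = 1: LHS = -2·1³ - 1² + 2 = -1; -1 ≠ 0 — holds  (d = -1)
Away from these crossings d keeps a constant sign, and checking every integer in [-5, 5] confirms d ≠ 0 throughout. Hence the two sides are never equal, so the relation holds for every integer in [-5, 5].

Answer: All integers in [-5, 5]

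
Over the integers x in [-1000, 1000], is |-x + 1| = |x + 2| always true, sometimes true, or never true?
Track d = LHS − RHS over the integers in [-1000, 1000]. Equality would need d = 0, but d changes sign only between consecutive integers, jumping over 0:
x = -1: LHS = |-(-1) + 1| = |2| = 2, RHS = |(-1) + 2| = |1| = 1; 2 = 1 — FAILS  (d = 1)
x = 0: LHS = |-0 + 1| = |1| = 1, RHS = |0 + 2| = |2| = 2; 1 = 2 — FAILS  (d = -1)
Away from these crossings d keeps a constant sign, and checking every integer in [-1000, 1000] confirms d ≠ 0 throughout. Hence the two sides are never equal, so the claimed relation (=) fails for every integer in [-1000, 1000].

No integer in the range satisfies it.

Answer: Never true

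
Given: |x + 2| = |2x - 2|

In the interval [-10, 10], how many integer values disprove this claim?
Counterexamples in [-10, 10]: {-10, -9, -8, -7, -6, -5, -4, -3, -2, -1, 1, 2, 3, 5, 6, 7, 8, 9, 10}.

Counting them gives 19 values.

Answer: 19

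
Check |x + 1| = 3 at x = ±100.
x = 100: LHS = |100 + 1| = |101| = 101; 101 = 3 — FAILS
x = -100: LHS = |(-100) + 1| = |-99| = 99; 99 = 3 — FAILS

Answer: No, fails for both x = 100 and x = -100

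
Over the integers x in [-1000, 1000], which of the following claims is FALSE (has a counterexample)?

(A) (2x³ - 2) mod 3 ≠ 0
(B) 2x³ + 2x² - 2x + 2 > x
(A) x = 1: LHS = (2·1³ - 2) mod 3 = 0 mod 3 = 0; 0 ≠ 0 — FAILS
(B) x = -2: LHS = 2·(-2)³ + 2·(-2)² - 2·(-2) + 2 = -2; -2 > -2 — FAILS

Answer: Both A and B are false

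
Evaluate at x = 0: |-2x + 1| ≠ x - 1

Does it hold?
x = 0: LHS = |-2·0 + 1| = |1| = 1, RHS = 0 - 1 = -1; 1 ≠ -1 — holds

The relation is satisfied at x = 0.

Answer: Yes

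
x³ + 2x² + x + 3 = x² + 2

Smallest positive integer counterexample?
Testing positive integers:
x = 1: LHS = 1³ + 2·1² + 1 + 3 = 7, RHS = 1² + 2 = 3; 7 = 3 — FAILS  ← smallest positive counterexample

Answer: x = 1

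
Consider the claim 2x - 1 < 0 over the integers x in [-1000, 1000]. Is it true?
The claim fails at x = 1:
x = 1: LHS = 2·1 - 1 = 1; 1 < 0 — FAILS

Because a single integer refutes it, the statement is false.

Answer: False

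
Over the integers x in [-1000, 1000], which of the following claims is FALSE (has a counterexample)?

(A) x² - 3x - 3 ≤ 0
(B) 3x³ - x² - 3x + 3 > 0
(A) x = -1: LHS = (-1)² - 3·(-1) - 3 = 1; 1 ≤ 0 — FAILS
(B) x = -2: LHS = 3·(-2)³ - (-2)² - 3·(-2) + 3 = -19; -19 > 0 — FAILS

Answer: Both A and B are false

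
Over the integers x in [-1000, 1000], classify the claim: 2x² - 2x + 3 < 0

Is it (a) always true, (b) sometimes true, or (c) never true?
Over all integers in [-1000, 1000], LHS − RHS is smallest at x = 0, where it equals 3:
x = 0: LHS = 2·0² - 2·0 + 3 = 3; 3 < 0 — FAILS
At the ends of the range:
x = -1000: LHS = 2·(-1000)² - 2·(-1000) + 3 = 2002003; 2002003 < 0 — FAILS
x = 1000: LHS = 2·1000² - 2·1000 + 3 = 1998003; 1998003 < 0 — FAILS
Hence LHS − RHS is never negative, i.e. LHS ≥ RHS throughout, so the claimed relation (<) fails for every integer in [-1000, 1000].

No integer in the range satisfies it.

Answer: Never true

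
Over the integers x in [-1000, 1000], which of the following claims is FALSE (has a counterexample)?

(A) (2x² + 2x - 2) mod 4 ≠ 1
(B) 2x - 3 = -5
(A) For a polynomial with integer coefficients, its value mod 4 depends only on x mod 4, so it suffices to check one representative of each residue class, x = 0, 1, 2, 3:
x = 0: LHS = (2·0² + 2·0 - 2) mod 4 = (-2) mod 4 = 2; 2 ≠ 1 — holds
x = 1: LHS = (2·1² + 2·1 - 2) mod 4 = 2 mod 4 = 2; 2 ≠ 1 — holds
x = 2: LHS = (2·2² + 2·2 - 2) mod 4 = 10 mod 4 = 2; 2 ≠ 1 — holds
x = 3: LHS = (2·3² + 2·3 - 2) mod 4 = 22 mod 4 = 2; 2 ≠ 1 — holds
The relation holds in every residue class, so the relation holds for every integer in [-1000, 1000].

(B) x = 0: LHS = 2·0 - 3 = -3; -3 = -5 — FAILS

Only (B) has a counterexample.

Answer: B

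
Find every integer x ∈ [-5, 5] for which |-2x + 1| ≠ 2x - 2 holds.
Over all integers in [-5, 5], LHS − RHS is always positive; it is smallest at x = 1, where it equals 1:
x = 1: LHS = |-2·1 + 1| = |-1| = 1, RHS = 2·1 - 2 = 0; 1 ≠ 0 — holds
At the ends of the range:
x = -5: LHS = |-2·(-5) + 1| = |11| = 11, RHS = 2·(-5) - 2 = -12; 11 ≠ -12 — holds
x = 5: LHS = |-2·5 + 1| = |-9| = 9, RHS = 2·5 - 2 = 8; 9 ≠ 8 — holds
Hence LHS − RHS is never 0, i.e. the two sides are never equal, so the relation holds for every integer in [-5, 5].

Answer: All integers in [-5, 5]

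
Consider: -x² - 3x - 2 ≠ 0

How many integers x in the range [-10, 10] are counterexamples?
Counterexamples in [-10, 10]: {-2, -1}.

Counting them gives 2 values.

Answer: 2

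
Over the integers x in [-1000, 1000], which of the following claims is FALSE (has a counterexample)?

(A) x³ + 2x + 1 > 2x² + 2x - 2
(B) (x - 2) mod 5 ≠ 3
(A) x = -1: LHS = (-1)³ + 2·(-1) + 1 = -2, RHS = 2·(-1)² + 2·(-1) - 2 = -2; -2 > -2 — FAILS
(B) x = 0: LHS = (0 - 2) mod 5 = (-2) mod 5 = 3; 3 ≠ 3 — FAILS

Answer: Both A and B are false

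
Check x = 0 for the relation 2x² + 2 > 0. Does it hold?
x = 0: LHS = 2·0² + 2 = 2; 2 > 0 — holds

The relation is satisfied at x = 0.

Answer: Yes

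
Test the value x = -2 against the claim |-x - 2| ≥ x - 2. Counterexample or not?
Substitute x = -2 into the relation:
x = -2: LHS = |-(-2) - 2| = |0| = 0, RHS = (-2) - 2 = -4; 0 ≥ -4 — holds

The relation holds at x = -2, so it is not a counterexample.

Answer: No, x = -2 is not a counterexample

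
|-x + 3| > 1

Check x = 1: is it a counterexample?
Substitute x = 1 into the relation:
x = 1: LHS = |-1 + 3| = |2| = 2; 2 > 1 — holds

The claim holds here, so x = 1 is not a counterexample. (A counterexample exists elsewhere, e.g. x = 2.)

Answer: No, x = 1 is not a counterexample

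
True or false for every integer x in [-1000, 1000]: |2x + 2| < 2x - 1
The claim fails at x = 0:
x = 0: LHS = |2·0 + 2| = |2| = 2, RHS = 2·0 - 1 = -1; 2 < -1 — FAILS

Because a single integer refutes it, the statement is false.

Answer: False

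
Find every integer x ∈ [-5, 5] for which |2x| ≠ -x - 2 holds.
Over all integers in [-5, 5], LHS − RHS is always positive; it is smallest at x = 0, where it equals 2:
x = 0: LHS = |2·0| = |0| = 0, RHS = -0 - 2 = -2; 0 ≠ -2 — holds
At the ends of the range:
x = -5: LHS = |2·(-5)| = |-10| = 10, RHS = -(-5) - 2 = 3; 10 ≠ 3 — holds
x = 5: LHS = |2·5| = |10| = 10, RHS = -5 - 2 = -7; 10 ≠ -7 — holds
Hence LHS − RHS is never 0, i.e. the two sides are never equal, so the relation holds for every integer in [-5, 5].

Answer: All integers in [-5, 5]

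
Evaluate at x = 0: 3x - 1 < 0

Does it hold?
x = 0: LHS = 3·0 - 1 = -1; -1 < 0 — holds

The relation is satisfied at x = 0.

Answer: Yes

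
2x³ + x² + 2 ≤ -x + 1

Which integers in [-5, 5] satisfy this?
Holds for: {-5, -4, -3, -2, -1}
Fails for: {0, 1, 2, 3, 4, 5}

Answer: {-5, -4, -3, -2, -1}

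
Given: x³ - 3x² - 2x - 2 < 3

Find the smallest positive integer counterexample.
Testing positive integers:
x = 1: LHS = 1³ - 3·1² - 2·1 - 2 = -6; -6 < 3 — holds
x = 2: LHS = 2³ - 3·2² - 2·2 - 2 = -10; -10 < 3 — holds
x = 3: LHS = 3³ - 3·3² - 2·3 - 2 = -8; -8 < 3 — holds
x = 4: LHS = 4³ - 3·4² - 2·4 - 2 = 6; 6 < 3 — FAILS  ← smallest positive counterexample

Answer: x = 4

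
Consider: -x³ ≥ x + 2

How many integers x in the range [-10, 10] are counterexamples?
Counterexamples in [-10, 10]: {0, 1, 2, 3, 4, 5, 6, 7, 8, 9, 10}.

Counting them gives 11 values.

Answer: 11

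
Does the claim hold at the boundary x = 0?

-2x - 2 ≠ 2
x = 0: LHS = -2·0 - 2 = -2; -2 ≠ 2 — holds

The relation is satisfied at x = 0.

Answer: Yes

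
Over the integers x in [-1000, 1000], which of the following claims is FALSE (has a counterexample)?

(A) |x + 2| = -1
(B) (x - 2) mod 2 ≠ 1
(A) x = 0: LHS = |0 + 2| = |2| = 2; 2 = -1 — FAILS
(B) x = 1: LHS = (1 - 2) mod 2 = (-1) mod 2 = 1; 1 ≠ 1 — FAILS

Answer: Both A and B are false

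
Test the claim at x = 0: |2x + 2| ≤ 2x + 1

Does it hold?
x = 0: LHS = |2·0 + 2| = |2| = 2, RHS = 2·0 + 1 = 1; 2 ≤ 1 — FAILS

The relation fails at x = 0, so x = 0 is a counterexample.

Answer: No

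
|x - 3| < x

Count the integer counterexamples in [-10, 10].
Counterexamples in [-10, 10]: {-10, -9, -8, -7, -6, -5, -4, -3, -2, -1, 0, 1}.

Counting them gives 12 values.

Answer: 12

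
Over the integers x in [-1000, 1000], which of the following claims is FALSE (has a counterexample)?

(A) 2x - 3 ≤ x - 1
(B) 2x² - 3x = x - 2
(A) x = 3: LHS = 2·3 - 3 = 3, RHS = 3 - 1 = 2; 3 ≤ 2 — FAILS
(B) x = 0: LHS = 2·0² - 3·0 = 0, RHS = 0 - 2 = -2; 0 = -2 — FAILS

Answer: Both A and B are false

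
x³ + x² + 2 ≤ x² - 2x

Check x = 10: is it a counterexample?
Substitute x = 10 into the relation:
x = 10: LHS = 10³ + 10² + 2 = 1102, RHS = 10² - 2·10 = 80; 1102 ≤ 80 — FAILS

Since the claim fails at x = 10, this value is a counterexample.

Answer: Yes, x = 10 is a counterexample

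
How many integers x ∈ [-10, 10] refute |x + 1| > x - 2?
Over all integers in [-10, 10], LHS − RHS is smallest at x = 0, where it equals 3:
x = 0: LHS = |0 + 1| = |1| = 1, RHS = 0 - 2 = -2; 1 > -2 — holds
At the ends of the range:
x = -10: LHS = |(-10) + 1| = |-9| = 9, RHS = (-10) - 2 = -12; 9 > -12 — holds
x = 10: LHS = |10 + 1| = |11| = 11, RHS = 10 - 2 = 8; 11 > 8 — holds
Hence LHS − RHS is never zero or negative, i.e. LHS > RHS throughout, so the relation holds for every integer in [-10, 10].

No counterexample appears in that range.

Answer: 0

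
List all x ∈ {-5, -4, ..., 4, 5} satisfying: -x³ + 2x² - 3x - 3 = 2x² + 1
Holds for: {-1}
Fails for: {-5, -4, -3, -2, 0, 1, 2, 3, 4, 5}

Answer: {-1}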